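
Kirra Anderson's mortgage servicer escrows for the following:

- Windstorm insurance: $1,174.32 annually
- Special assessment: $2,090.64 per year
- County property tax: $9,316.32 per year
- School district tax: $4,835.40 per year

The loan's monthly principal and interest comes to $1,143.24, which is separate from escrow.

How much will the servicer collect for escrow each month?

Windstorm insurance = $1,174.32 annually
Special assessment = $2,090.64 annually
County property tax = $9,316.32 annually
School district tax = $4,835.40 annually
Annual escrow total = $1,174.32 + $2,090.64 + $9,316.32 + $4,835.40 = $17,416.68
Monthly escrow = $17,416.68 ÷ 12 = $1,451.39

$1,451.39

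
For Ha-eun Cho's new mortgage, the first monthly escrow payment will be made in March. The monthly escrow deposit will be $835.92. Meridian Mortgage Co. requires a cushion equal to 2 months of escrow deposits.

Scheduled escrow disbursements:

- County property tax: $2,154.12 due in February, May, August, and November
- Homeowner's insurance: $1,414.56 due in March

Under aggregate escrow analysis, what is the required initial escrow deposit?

$2,732.76

Cushion = 2 × $835.92 = $1,671.84
Trial balance (start $0, +$835.92 each month, − disbursements):
  Mar: +$835.92 − $1,414.56 → -$578.64
  Apr: +$835.92 → $257.28
  May: +$835.92 − $2,154.12 → -$1,060.92
  Jun: +$835.92 → -$225.00
  Jul: +$835.92 → $610.92
  Aug: +$835.92 − $2,154.12 → -$707.28
  Sep: +$835.92 → $128.64
  Oct: +$835.92 → $964.56
  Nov: +$835.92 − $2,154.12 → -$353.64
  Dec: +$835.92 → $482.28
  Jan: +$835.92 → $1,318.20
  Feb: +$835.92 − $2,154.12 → $0.00
Lowest trial balance = -$1,060.92 (May)
Initial deposit = cushion − low point = $1,671.84 − (-$1,060.92) = $2,732.76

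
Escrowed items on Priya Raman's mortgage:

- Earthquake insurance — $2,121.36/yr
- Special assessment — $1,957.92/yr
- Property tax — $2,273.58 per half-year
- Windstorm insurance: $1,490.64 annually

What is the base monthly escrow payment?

Earthquake insurance: $2,121.36/yr
Special assessment: $1,957.92/yr
Property tax: $2,273.58 × 2 = $4,547.16/yr
Windstorm insurance: $1,490.64/yr
Annual escrow total = $2,121.36 + $1,957.92 + $4,547.16 + $1,490.64 = $10,117.08
Base monthly escrow = $10,117.08 ÷ 12 = $843.09

$843.09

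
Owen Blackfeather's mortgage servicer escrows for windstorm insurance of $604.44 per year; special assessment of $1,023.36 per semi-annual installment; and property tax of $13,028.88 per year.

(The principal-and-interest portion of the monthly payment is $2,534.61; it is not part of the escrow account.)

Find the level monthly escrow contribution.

Windstorm insurance: $604.44
Special assessment: $1,023.36 × 2 = $2,046.72
Property tax: $13,028.88
Yearly total = $604.44 + $2,046.72 + $13,028.88 = $15,680.04
Monthly escrow = $15,680.04 ÷ 12 = $1,306.67

$1,306.67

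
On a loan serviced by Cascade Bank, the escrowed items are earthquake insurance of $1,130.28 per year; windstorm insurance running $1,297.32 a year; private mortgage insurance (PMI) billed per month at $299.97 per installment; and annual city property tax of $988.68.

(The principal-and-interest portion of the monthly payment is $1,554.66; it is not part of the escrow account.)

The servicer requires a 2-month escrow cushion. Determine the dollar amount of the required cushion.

$1,169.32

Earthquake insurance: $1,130.28 per year
Windstorm insurance: $1,297.32 per year
Private mortgage insurance (PMI): $299.97 × 12 = $3,599.64 per year
City property tax: $988.68 per year
Annual escrow total = $7,015.92
Monthly escrow = $7,015.92 ÷ 12 = $584.66
Cushion = 2 × $584.66 = $1,169.32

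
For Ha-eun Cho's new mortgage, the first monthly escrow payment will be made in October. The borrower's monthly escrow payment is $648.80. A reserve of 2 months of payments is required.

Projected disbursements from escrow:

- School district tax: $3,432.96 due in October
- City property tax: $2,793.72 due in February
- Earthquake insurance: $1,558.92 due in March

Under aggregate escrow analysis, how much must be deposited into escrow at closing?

Cushion = 2 × $648.80 = $1,297.60
Trial balance (start $0, +$648.80 each month, − disbursements):
  Oct: +$648.80 − $3,432.96 → -$2,784.16
  Nov: +$648.80 → -$2,135.36
  Dec: +$648.80 → -$1,486.56
  Jan: +$648.80 → -$837.76
  Feb: +$648.80 − $2,793.72 → -$2,982.68
  Mar: +$648.80 − $1,558.92 → -$3,892.80
  Apr: +$648.80 → -$3,244.00
  May: +$648.80 → -$2,595.20
  Jun: +$648.80 → -$1,946.40
  Jul: +$648.80 → -$1,297.60
  Aug: +$648.80 → -$648.80
  Sep: +$648.80 → $0.00
Lowest trial balance = -$3,892.80 (Mar)
Initial deposit = cushion − low point = $1,297.60 − (-$3,892.80) = $5,190.40

$5,190.40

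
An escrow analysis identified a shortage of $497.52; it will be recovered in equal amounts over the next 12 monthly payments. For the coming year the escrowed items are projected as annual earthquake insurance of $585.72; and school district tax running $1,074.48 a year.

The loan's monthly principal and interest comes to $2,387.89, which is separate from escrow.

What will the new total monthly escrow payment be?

$179.81

Earthquake insurance: $585.72 annually
School district tax: $1,074.48 annually
Yearly total = $1,660.20
Monthly = $1,660.20 ÷ 12 = $138.35
Monthly shortage recovery: $497.52 ÷ 12 = $41.46
New monthly escrow = $138.35 + $41.46 = $179.81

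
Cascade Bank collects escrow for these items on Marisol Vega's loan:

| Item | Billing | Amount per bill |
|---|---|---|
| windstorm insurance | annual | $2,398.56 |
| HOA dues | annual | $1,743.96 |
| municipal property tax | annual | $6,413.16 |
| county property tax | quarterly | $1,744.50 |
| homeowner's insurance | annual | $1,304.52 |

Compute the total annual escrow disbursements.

$18,838.20

Windstorm insurance = $2,398.56 annually
HOA dues = $1,743.96 annually
Municipal property tax = $6,413.16 annually
County property tax = $1,744.50 × 4 = $6,978.00 annually
Homeowner's insurance = $1,304.52 annually
Yearly total = $18,838.20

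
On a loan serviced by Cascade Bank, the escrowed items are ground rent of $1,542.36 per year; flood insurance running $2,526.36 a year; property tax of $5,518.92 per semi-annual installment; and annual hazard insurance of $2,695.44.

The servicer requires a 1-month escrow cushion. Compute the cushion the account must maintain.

$1,483.50

Ground rent — $1,542.36 annually
Flood insurance — $2,526.36 annually
Property tax — $5,518.92 × 2 = $11,037.84 annually
Hazard insurance — $2,695.44 annually
Yearly total = $17,802.00
Per month = $17,802.00 / 12 = $1,483.50
Reserve = 1 × $1,483.50 = $1,483.50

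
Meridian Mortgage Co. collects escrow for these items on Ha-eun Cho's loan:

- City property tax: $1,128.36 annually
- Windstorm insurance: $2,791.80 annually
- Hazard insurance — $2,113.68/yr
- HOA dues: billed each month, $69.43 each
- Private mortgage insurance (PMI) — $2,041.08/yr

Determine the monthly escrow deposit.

$742.34

City property tax: $1,128.36 per year
Windstorm insurance: $2,791.80 per year
Hazard insurance: $2,113.68 per year
HOA dues: $69.43 × 12 = $833.16 per year
Private mortgage insurance (PMI): $2,041.08 per year
Total annual escrow = $1,128.36 + $2,791.80 + $2,113.68 + $833.16 + $2,041.08 = $8,908.08
Monthly escrow = $8,908.08 ÷ 12 = $742.34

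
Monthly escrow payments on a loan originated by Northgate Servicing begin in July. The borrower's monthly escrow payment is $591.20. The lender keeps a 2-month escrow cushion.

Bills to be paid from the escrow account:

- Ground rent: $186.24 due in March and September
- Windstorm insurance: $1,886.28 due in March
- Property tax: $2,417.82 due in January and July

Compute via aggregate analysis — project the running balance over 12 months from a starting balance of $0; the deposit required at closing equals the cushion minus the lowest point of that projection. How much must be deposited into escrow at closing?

$3,009.02

Cushion = 2 × $591.20 = $1,182.40
Trial balance (start $0, +$591.20 each month, − disbursements):
  Jul: +$591.20 − $2,417.82 → -$1,826.62
  Aug: +$591.20 → -$1,235.42
  Sep: +$591.20 − $186.24 → -$830.46
  Oct: +$591.20 → -$239.26
  Nov: +$591.20 → $351.94
  Dec: +$591.20 → $943.14
  Jan: +$591.20 − $2,417.82 → -$883.48
  Feb: +$591.20 → -$292.28
  Mar: +$591.20 − $2,072.52 → -$1,773.60
  Apr: +$591.20 → -$1,182.40
  May: +$591.20 → -$591.20
  Jun: +$591.20 → $0.00
Lowest trial balance = -$1,826.62 (Jul)
Initial deposit = cushion − low point = $1,182.40 − (-$1,826.62) = $3,009.02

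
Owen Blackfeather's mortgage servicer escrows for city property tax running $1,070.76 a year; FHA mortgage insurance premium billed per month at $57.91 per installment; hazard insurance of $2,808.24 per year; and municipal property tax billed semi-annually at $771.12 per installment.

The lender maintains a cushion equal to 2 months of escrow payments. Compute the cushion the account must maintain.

$1,019.36

City property tax — $1,070.76/yr
FHA mortgage insurance premium — $57.91 × 12 = $694.92/yr
Hazard insurance — $2,808.24/yr
Municipal property tax — $771.12 × 2 = $1,542.24/yr
Yearly total = $1,070.76 + $694.92 + $2,808.24 + $1,542.24 = $6,116.16
Monthly = $6,116.16 / 12 = $509.68
Cushion = 2 × $509.68 = $1,019.36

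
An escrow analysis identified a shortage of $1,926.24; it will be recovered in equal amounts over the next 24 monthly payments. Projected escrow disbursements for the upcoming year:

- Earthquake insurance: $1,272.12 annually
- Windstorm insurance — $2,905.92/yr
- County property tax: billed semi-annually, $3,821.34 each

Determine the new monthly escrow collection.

$1,065.32

Earthquake insurance — $1,272.12 annually
Windstorm insurance — $2,905.92 annually
County property tax — $3,821.34 × 2 = $7,642.68 annually
Annual escrow total = $1,272.12 + $2,905.92 + $7,642.68 = $11,820.72
Base monthly escrow = $11,820.72 ÷ 12 = $985.06
Shortage per month = $1,926.24 / 24 = $80.26
Adjusted monthly = $985.06 + $80.26 = $1,065.32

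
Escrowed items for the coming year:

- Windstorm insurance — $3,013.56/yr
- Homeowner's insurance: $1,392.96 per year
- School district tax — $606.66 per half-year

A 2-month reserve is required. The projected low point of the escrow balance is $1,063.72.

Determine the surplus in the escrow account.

$127.08

Windstorm insurance = $3,013.56 annually
Homeowner's insurance = $1,392.96 annually
School district tax = $606.66 × 2 = $1,213.32 annually
Total annual escrow = $3,013.56 + $1,392.96 + $1,213.32 = $5,619.84
Monthly escrow = $5,619.84 ÷ 12 = $468.32
Cushion = 2 × $468.32 = $936.64
Surplus = $1,063.72 − $936.64 = $127.08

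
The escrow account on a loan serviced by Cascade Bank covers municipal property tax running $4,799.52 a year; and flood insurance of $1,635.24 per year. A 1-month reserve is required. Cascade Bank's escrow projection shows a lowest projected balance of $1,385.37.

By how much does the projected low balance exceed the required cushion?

Municipal property tax: $4,799.52
Flood insurance: $1,635.24
Total per year = $6,434.76
Monthly escrow = $6,434.76 / 12 = $536.23
Required reserve = 1 × $536.23 = $536.23
Excess over cushion: $1,385.37 − $536.23 = $849.14

$849.14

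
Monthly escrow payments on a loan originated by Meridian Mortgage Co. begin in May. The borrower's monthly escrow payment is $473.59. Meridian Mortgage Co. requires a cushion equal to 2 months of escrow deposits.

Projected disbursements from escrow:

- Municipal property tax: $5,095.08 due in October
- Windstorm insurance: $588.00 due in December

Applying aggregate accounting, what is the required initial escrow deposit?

$3,200.72

Cushion = 2 × $473.59 = $947.18
Trial balance (start $0, +$473.59 each month, − disbursements):
  May: +$473.59 → $473.59
  Jun: +$473.59 → $947.18
  Jul: +$473.59 → $1,420.77
  Aug: +$473.59 → $1,894.36
  Sep: +$473.59 → $2,367.95
  Oct: +$473.59 − $5,095.08 → -$2,253.54
  Nov: +$473.59 → -$1,779.95
  Dec: +$473.59 − $588.00 → -$1,894.36
  Jan: +$473.59 → -$1,420.77
  Feb: +$473.59 → -$947.18
  Mar: +$473.59 → -$473.59
  Apr: +$473.59 → $0.00
Lowest trial balance = -$2,253.54 (Oct)
Initial deposit = cushion − low point = $947.18 − (-$2,253.54) = $3,200.72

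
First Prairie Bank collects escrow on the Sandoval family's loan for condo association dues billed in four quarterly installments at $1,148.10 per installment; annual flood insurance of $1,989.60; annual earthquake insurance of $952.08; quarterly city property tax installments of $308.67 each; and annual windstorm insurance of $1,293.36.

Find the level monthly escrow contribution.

$838.51

Condo association dues: $1,148.10 × 4 = $4,592.40 annually
Flood insurance: $1,989.60 annually
Earthquake insurance: $952.08 annually
City property tax: $308.67 × 4 = $1,234.68 annually
Windstorm insurance: $1,293.36 annually
Total annual escrow = $10,062.12
Per month = $10,062.12 / 12 = $838.51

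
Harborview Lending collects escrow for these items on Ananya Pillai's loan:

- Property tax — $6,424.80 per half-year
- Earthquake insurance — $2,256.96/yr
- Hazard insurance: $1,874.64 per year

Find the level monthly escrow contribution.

Property tax = $6,424.80 × 2 = $12,849.60
Earthquake insurance = $2,256.96
Hazard insurance = $1,874.64
Total per year = $12,849.60 + $2,256.96 + $1,874.64 = $16,981.20
Monthly = $16,981.20 / 12 = $1,415.10

$1,415.10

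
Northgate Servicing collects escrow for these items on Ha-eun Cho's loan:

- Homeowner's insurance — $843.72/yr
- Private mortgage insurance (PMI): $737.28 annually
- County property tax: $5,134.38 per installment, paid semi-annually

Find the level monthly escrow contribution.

$987.48

Homeowner's insurance — $843.72/yr
Private mortgage insurance (PMI) — $737.28/yr
County property tax — $5,134.38 × 2 = $10,268.76/yr
Yearly total = $11,849.76
Base monthly escrow = $11,849.76 / 12 = $987.48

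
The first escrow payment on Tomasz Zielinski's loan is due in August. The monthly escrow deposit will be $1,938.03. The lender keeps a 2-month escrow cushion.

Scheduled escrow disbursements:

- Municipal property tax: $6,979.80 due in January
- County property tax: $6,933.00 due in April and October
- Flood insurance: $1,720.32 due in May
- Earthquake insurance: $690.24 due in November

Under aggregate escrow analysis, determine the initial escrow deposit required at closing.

$7,969.83

Cushion = 2 × $1,938.03 = $3,876.06
Trial balance (start $0, +$1,938.03 each month, − disbursements):
  Aug: +$1,938.03 → $1,938.03
  Sep: +$1,938.03 → $3,876.06
  Oct: +$1,938.03 − $6,933.00 → -$1,118.91
  Nov: +$1,938.03 − $690.24 → $128.88
  Dec: +$1,938.03 → $2,066.91
  Jan: +$1,938.03 − $6,979.80 → -$2,974.86
  Feb: +$1,938.03 → -$1,036.83
  Mar: +$1,938.03 → $901.20
  Apr: +$1,938.03 − $6,933.00 → -$4,093.77
  May: +$1,938.03 − $1,720.32 → -$3,876.06
  Jun: +$1,938.03 → -$1,938.03
  Jul: +$1,938.03 → $0.00
Lowest trial balance = -$4,093.77 (Apr)
Initial deposit = cushion − low point = $3,876.06 − (-$4,093.77) = $7,969.83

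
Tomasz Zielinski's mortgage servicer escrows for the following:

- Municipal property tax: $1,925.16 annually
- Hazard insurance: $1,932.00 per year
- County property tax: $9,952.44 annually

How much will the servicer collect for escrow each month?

Municipal property tax = $1,925.16 per year
Hazard insurance = $1,932.00 per year
County property tax = $9,952.44 per year
Annual escrow total = $1,925.16 + $1,932.00 + $9,952.44 = $13,809.60
Base monthly escrow = $13,809.60 / 12 = $1,150.80

$1,150.80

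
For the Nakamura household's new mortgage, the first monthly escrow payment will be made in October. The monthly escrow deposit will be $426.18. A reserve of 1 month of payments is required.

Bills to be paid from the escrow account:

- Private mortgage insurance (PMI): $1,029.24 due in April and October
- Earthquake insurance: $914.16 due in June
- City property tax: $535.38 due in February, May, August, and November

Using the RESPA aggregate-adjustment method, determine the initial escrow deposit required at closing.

Cushion = 1 × $426.18 = $426.18
Trial balance (start $0, +$426.18 each month, − disbursements):
  Oct: +$426.18 − $1,029.24 → -$603.06
  Nov: +$426.18 − $535.38 → -$712.26
  Dec: +$426.18 → -$286.08
  Jan: +$426.18 → $140.10
  Feb: +$426.18 − $535.38 → $30.90
  Mar: +$426.18 → $457.08
  Apr: +$426.18 − $1,029.24 → -$145.98
  May: +$426.18 − $535.38 → -$255.18
  Jun: +$426.18 − $914.16 → -$743.16
  Jul: +$426.18 → -$316.98
  Aug: +$426.18 − $535.38 → -$426.18
  Sep: +$426.18 → $0.00
Lowest trial balance = -$743.16 (Jun)
Initial deposit = cushion − low point = $426.18 − (-$743.16) = $1,169.34

$1,169.34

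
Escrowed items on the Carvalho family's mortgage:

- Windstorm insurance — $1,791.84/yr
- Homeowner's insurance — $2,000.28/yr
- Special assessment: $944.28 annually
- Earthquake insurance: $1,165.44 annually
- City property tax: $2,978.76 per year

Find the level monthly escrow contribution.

$740.05

Windstorm insurance = $1,791.84 per year
Homeowner's insurance = $2,000.28 per year
Special assessment = $944.28 per year
Earthquake insurance = $1,165.44 per year
City property tax = $2,978.76 per year
Total per year = $1,791.84 + $2,000.28 + $944.28 + $1,165.44 + $2,978.76 = $8,880.60
Per month = $8,880.60 / 12 = $740.05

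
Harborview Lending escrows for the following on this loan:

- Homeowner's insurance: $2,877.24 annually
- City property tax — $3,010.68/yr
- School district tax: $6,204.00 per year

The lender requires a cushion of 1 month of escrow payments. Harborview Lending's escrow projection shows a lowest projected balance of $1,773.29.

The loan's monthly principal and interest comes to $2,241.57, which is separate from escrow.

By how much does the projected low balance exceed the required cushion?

$765.63

Homeowner's insurance — $2,877.24/yr
City property tax — $3,010.68/yr
School district tax — $6,204.00/yr
Yearly total = $12,091.92
Base monthly escrow = $12,091.92 ÷ 12 = $1,007.66
Cushion = 1 × $1,007.66 = $1,007.66
Surplus = $1,773.29 − $1,007.66 = $765.63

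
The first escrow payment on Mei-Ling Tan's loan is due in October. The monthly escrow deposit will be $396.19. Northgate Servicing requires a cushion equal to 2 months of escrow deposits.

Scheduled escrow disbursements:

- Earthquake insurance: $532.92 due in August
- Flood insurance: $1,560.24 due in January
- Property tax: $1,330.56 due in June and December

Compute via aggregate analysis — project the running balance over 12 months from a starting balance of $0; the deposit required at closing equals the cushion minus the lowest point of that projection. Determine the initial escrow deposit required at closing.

$2,098.42

Cushion = 2 × $396.19 = $792.38
Trial balance (start $0, +$396.19 each month, − disbursements):
  Oct: +$396.19 → $396.19
  Nov: +$396.19 → $792.38
  Dec: +$396.19 − $1,330.56 → -$141.99
  Jan: +$396.19 − $1,560.24 → -$1,306.04
  Feb: +$396.19 → -$909.85
  Mar: +$396.19 → -$513.66
  Apr: +$396.19 → -$117.47
  May: +$396.19 → $278.72
  Jun: +$396.19 − $1,330.56 → -$655.65
  Jul: +$396.19 → -$259.46
  Aug: +$396.19 − $532.92 → -$396.19
  Sep: +$396.19 → $0.00
Lowest trial balance = -$1,306.04 (Jan)
Initial deposit = cushion − low point = $792.38 − (-$1,306.04) = $2,098.42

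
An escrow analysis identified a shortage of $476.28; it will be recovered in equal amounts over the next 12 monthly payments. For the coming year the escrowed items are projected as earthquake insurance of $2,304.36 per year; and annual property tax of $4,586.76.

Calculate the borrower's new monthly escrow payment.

$613.95

Earthquake insurance: $2,304.36 annually
Property tax: $4,586.76 annually
Total annual escrow = $2,304.36 + $4,586.76 = $6,891.12
Per month = $6,891.12 ÷ 12 = $574.26
Shortage per month = $476.28 ÷ 12 = $39.69
Adjusted monthly = $574.26 + $39.69 = $613.95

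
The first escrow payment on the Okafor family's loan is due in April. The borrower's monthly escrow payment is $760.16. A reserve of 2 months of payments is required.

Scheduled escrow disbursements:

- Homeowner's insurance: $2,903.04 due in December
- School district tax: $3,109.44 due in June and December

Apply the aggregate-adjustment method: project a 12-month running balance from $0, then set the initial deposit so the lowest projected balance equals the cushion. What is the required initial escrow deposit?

$3,800.80

Cushion = 2 × $760.16 = $1,520.32
Trial balance (start $0, +$760.16 each month, − disbursements):
  Apr: +$760.16 → $760.16
  May: +$760.16 → $1,520.32
  Jun: +$760.16 − $3,109.44 → -$828.96
  Jul: +$760.16 → -$68.80
  Aug: +$760.16 → $691.36
  Sep: +$760.16 → $1,451.52
  Oct: +$760.16 → $2,211.68
  Nov: +$760.16 → $2,971.84
  Dec: +$760.16 − $6,012.48 → -$2,280.48
  Jan: +$760.16 → -$1,520.32
  Feb: +$760.16 → -$760.16
  Mar: +$760.16 → $0.00
Lowest trial balance = -$2,280.48 (Dec)
Initial deposit = cushion − low point = $1,520.32 − (-$2,280.48) = $3,800.80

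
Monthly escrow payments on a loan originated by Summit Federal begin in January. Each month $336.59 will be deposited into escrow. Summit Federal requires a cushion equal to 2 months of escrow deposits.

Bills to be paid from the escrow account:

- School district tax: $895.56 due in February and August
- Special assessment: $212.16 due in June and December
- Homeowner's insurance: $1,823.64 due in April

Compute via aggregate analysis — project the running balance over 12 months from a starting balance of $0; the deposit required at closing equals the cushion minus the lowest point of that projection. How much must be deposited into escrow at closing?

$2,046.02

Cushion = 2 × $336.59 = $673.18
Trial balance (start $0, +$336.59 each month, − disbursements):
  Jan: +$336.59 → $336.59
  Feb: +$336.59 − $895.56 → -$222.38
  Mar: +$336.59 → $114.21
  Apr: +$336.59 − $1,823.64 → -$1,372.84
  May: +$336.59 → -$1,036.25
  Jun: +$336.59 − $212.16 → -$911.82
  Jul: +$336.59 → -$575.23
  Aug: +$336.59 − $895.56 → -$1,134.20
  Sep: +$336.59 → -$797.61
  Oct: +$336.59 → -$461.02
  Nov: +$336.59 → -$124.43
  Dec: +$336.59 − $212.16 → $0.00
Lowest trial balance = -$1,372.84 (Apr)
Initial deposit = cushion − low point = $673.18 − (-$1,372.84) = $2,046.02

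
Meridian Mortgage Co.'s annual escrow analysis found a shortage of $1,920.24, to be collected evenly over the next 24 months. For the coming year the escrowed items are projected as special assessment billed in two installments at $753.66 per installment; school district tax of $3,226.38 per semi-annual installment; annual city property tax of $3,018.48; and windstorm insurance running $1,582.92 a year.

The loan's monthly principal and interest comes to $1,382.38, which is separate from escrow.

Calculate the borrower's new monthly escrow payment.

Special assessment: $753.66 × 2 = $1,507.32 per year
School district tax: $3,226.38 × 2 = $6,452.76 per year
City property tax: $3,018.48 per year
Windstorm insurance: $1,582.92 per year
Yearly total = $12,561.48
Monthly escrow = $12,561.48 / 12 = $1,046.79
Shortage spread = $1,920.24 / 24 = $80.01/mo
New monthly escrow = $1,046.79 + $80.01 = $1,126.80

$1,126.80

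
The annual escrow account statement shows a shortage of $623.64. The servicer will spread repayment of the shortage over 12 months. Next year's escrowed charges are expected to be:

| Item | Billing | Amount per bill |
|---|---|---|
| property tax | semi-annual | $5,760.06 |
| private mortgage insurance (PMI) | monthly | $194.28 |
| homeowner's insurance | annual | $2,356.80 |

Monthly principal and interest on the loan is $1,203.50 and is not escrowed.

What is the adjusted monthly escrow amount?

Property tax — $5,760.06 × 2 = $11,520.12 per year
Private mortgage insurance (PMI) — $194.28 × 12 = $2,331.36 per year
Homeowner's insurance — $2,356.80 per year
Total per year = $16,208.28
Monthly escrow = $16,208.28 ÷ 12 = $1,350.69
Shortage per month = $623.64 ÷ 12 = $51.97
New monthly escrow = $1,350.69 + $51.97 = $1,402.66

$1,402.66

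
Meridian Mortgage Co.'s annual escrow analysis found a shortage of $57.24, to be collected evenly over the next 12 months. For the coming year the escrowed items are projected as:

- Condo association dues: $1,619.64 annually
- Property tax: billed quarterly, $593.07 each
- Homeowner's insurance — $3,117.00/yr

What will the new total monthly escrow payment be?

Condo association dues — $1,619.64
Property tax — $593.07 × 4 = $2,372.28
Homeowner's insurance — $3,117.00
Total annual escrow = $7,108.92
Monthly escrow = $7,108.92 ÷ 12 = $592.41
Shortage per month = $57.24 ÷ 12 = $4.77
Adjusted monthly = $592.41 + $4.77 = $597.18

$597.18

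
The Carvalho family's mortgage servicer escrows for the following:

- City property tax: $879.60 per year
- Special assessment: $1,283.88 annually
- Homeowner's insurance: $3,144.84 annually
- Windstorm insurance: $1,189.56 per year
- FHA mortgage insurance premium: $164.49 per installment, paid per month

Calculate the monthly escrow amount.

City property tax — $879.60/yr
Special assessment — $1,283.88/yr
Homeowner's insurance — $3,144.84/yr
Windstorm insurance — $1,189.56/yr
FHA mortgage insurance premium — $164.49 × 12 = $1,973.88/yr
Yearly total = $8,471.76
Monthly = $8,471.76 / 12 = $705.98

$705.98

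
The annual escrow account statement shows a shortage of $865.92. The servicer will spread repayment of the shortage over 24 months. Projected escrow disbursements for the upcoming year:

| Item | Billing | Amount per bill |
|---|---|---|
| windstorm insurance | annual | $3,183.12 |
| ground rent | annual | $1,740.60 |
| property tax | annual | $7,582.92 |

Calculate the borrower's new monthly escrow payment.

$1,078.30

Windstorm insurance — $3,183.12/yr
Ground rent — $1,740.60/yr
Property tax — $7,582.92/yr
Total annual escrow = $3,183.12 + $1,740.60 + $7,582.92 = $12,506.64
Per month = $12,506.64 ÷ 12 = $1,042.22
Shortage spread = $865.92 ÷ 24 = $36.08/mo
Adjusted monthly = $1,042.22 + $36.08 = $1,078.30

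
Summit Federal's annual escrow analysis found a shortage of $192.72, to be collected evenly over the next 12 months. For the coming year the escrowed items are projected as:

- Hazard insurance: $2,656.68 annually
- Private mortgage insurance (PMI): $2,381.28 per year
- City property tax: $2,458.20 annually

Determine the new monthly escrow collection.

Hazard insurance = $2,656.68 annually
Private mortgage insurance (PMI) = $2,381.28 annually
City property tax = $2,458.20 annually
Total annual escrow = $2,656.68 + $2,381.28 + $2,458.20 = $7,496.16
Monthly = $7,496.16 / 12 = $624.68
Shortage per month = $192.72 ÷ 12 = $16.06
Adjusted monthly = $624.68 + $16.06 = $640.74

$640.74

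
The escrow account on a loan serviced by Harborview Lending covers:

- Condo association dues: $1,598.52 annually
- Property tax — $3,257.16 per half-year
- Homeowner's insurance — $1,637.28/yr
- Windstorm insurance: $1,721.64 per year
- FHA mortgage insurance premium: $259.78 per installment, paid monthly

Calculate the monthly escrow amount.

Condo association dues — $1,598.52/yr
Property tax — $3,257.16 × 2 = $6,514.32/yr
Homeowner's insurance — $1,637.28/yr
Windstorm insurance — $1,721.64/yr
FHA mortgage insurance premium — $259.78 × 12 = $3,117.36/yr
Total annual escrow = $1,598.52 + $6,514.32 + $1,637.28 + $1,721.64 + $3,117.36 = $14,589.12
Monthly = $14,589.12 / 12 = $1,215.76

$1,215.76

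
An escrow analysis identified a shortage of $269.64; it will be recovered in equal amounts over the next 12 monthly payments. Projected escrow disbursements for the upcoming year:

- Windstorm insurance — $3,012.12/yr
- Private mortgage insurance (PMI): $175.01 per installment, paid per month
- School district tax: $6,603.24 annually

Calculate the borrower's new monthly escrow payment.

$998.76

Windstorm insurance: $3,012.12
Private mortgage insurance (PMI): $175.01 × 12 = $2,100.12
School district tax: $6,603.24
Total per year = $3,012.12 + $2,100.12 + $6,603.24 = $11,715.48
Per month = $11,715.48 / 12 = $976.29
Shortage spread = $269.64 / 12 = $22.47/mo
Adjusted monthly = $976.29 + $22.47 = $998.76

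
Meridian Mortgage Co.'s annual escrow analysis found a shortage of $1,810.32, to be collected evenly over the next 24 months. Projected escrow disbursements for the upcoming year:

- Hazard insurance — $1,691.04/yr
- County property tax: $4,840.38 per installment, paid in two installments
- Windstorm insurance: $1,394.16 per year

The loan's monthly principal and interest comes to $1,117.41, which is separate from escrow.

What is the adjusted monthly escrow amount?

$1,139.26

Hazard insurance: $1,691.04 annually
County property tax: $4,840.38 × 2 = $9,680.76 annually
Windstorm insurance: $1,394.16 annually
Total annual escrow = $12,765.96
Per month = $12,765.96 / 12 = $1,063.83
Monthly shortage recovery: $1,810.32 ÷ 24 = $75.43
New monthly escrow = $1,063.83 + $75.43 = $1,139.26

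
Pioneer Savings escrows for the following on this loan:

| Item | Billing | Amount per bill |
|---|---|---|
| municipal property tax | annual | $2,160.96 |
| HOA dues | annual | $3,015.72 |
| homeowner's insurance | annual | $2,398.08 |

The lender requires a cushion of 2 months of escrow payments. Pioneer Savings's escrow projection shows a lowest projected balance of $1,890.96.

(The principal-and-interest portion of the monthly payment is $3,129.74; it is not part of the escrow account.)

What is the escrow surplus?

$628.50

Municipal property tax — $2,160.96
HOA dues — $3,015.72
Homeowner's insurance — $2,398.08
Yearly total = $2,160.96 + $3,015.72 + $2,398.08 = $7,574.76
Monthly = $7,574.76 ÷ 12 = $631.23
Cushion = 2 × $631.23 = $1,262.46
Excess over cushion: $1,890.96 − $1,262.46 = $628.50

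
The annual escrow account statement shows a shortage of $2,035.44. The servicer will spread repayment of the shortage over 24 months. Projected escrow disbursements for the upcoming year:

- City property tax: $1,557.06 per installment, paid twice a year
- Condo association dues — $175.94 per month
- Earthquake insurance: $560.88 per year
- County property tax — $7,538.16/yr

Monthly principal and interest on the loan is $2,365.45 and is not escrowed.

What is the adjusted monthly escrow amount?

City property tax = $1,557.06 × 2 = $3,114.12
Condo association dues = $175.94 × 12 = $2,111.28
Earthquake insurance = $560.88
County property tax = $7,538.16
Annual escrow total = $13,324.44
Base monthly escrow = $13,324.44 ÷ 12 = $1,110.37
Shortage spread = $2,035.44 / 24 = $84.81/mo
New monthly escrow = $1,110.37 + $84.81 = $1,195.18

$1,195.18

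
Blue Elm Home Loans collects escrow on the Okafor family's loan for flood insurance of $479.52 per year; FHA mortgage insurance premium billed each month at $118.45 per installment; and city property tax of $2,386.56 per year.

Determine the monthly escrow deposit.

$357.29

Flood insurance = $479.52 per year
FHA mortgage insurance premium = $118.45 × 12 = $1,421.40 per year
City property tax = $2,386.56 per year
Total per year = $479.52 + $1,421.40 + $2,386.56 = $4,287.48
Monthly = $4,287.48 / 12 = $357.29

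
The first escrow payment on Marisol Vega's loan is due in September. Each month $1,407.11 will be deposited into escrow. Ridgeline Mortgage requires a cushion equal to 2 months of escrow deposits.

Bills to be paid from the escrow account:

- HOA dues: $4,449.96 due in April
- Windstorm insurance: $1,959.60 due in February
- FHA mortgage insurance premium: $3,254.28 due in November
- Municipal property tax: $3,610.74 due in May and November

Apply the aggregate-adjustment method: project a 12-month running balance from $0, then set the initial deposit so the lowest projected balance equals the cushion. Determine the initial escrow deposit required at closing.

Cushion = 2 × $1,407.11 = $2,814.22
Trial balance (start $0, +$1,407.11 each month, − disbursements):
  Sep: +$1,407.11 → $1,407.11
  Oct: +$1,407.11 → $2,814.22
  Nov: +$1,407.11 − $6,865.02 → -$2,643.69
  Dec: +$1,407.11 → -$1,236.58
  Jan: +$1,407.11 → $170.53
  Feb: +$1,407.11 − $1,959.60 → -$381.96
  Mar: +$1,407.11 → $1,025.15
  Apr: +$1,407.11 − $4,449.96 → -$2,017.70
  May: +$1,407.11 − $3,610.74 → -$4,221.33
  Jun: +$1,407.11 → -$2,814.22
  Jul: +$1,407.11 → -$1,407.11
  Aug: +$1,407.11 → $0.00
Lowest trial balance = -$4,221.33 (May)
Initial deposit = cushion − low point = $2,814.22 − (-$4,221.33) = $7,035.55

$7,035.55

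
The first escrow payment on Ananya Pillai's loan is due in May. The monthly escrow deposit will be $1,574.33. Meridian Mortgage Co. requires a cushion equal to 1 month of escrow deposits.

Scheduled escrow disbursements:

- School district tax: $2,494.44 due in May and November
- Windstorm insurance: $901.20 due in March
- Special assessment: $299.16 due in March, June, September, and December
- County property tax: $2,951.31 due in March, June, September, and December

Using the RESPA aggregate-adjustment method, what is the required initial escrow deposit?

$4,170.58

Cushion = 1 × $1,574.33 = $1,574.33
Trial balance (start $0, +$1,574.33 each month, − disbursements):
  May: +$1,574.33 − $2,494.44 → -$920.11
  Jun: +$1,574.33 − $3,250.47 → -$2,596.25
  Jul: +$1,574.33 → -$1,021.92
  Aug: +$1,574.33 → $552.41
  Sep: +$1,574.33 − $3,250.47 → -$1,123.73
  Oct: +$1,574.33 → $450.60
  Nov: +$1,574.33 − $2,494.44 → -$469.51
  Dec: +$1,574.33 − $3,250.47 → -$2,145.65
  Jan: +$1,574.33 → -$571.32
  Feb: +$1,574.33 → $1,003.01
  Mar: +$1,574.33 − $4,151.67 → -$1,574.33
  Apr: +$1,574.33 → $0.00
Lowest trial balance = -$2,596.25 (Jun)
Initial deposit = cushion − low point = $1,574.33 − (-$2,596.25) = $4,170.58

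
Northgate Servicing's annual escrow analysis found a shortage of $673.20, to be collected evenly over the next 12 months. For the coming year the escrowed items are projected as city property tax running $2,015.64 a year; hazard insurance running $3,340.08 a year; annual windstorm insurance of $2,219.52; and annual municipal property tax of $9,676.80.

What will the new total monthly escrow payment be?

$1,493.77

City property tax — $2,015.64 per year
Hazard insurance — $3,340.08 per year
Windstorm insurance — $2,219.52 per year
Municipal property tax — $9,676.80 per year
Annual escrow total = $2,015.64 + $3,340.08 + $2,219.52 + $9,676.80 = $17,252.04
Monthly escrow = $17,252.04 / 12 = $1,437.67
Monthly shortage recovery: $673.20 ÷ 12 = $56.10
Adjusted monthly = $1,437.67 + $56.10 = $1,493.77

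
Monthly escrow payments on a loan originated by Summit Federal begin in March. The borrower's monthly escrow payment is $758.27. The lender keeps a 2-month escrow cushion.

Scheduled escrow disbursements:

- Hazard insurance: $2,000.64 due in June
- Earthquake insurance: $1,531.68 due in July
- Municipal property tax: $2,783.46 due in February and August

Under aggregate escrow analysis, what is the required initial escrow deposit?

$3,282.70

Cushion = 2 × $758.27 = $1,516.54
Trial balance (start $0, +$758.27 each month, − disbursements):
  Mar: +$758.27 → $758.27
  Apr: +$758.27 → $1,516.54
  May: +$758.27 → $2,274.81
  Jun: +$758.27 − $2,000.64 → $1,032.44
  Jul: +$758.27 − $1,531.68 → $259.03
  Aug: +$758.27 − $2,783.46 → -$1,766.16
  Sep: +$758.27 → -$1,007.89
  Oct: +$758.27 → -$249.62
  Nov: +$758.27 → $508.65
  Dec: +$758.27 → $1,266.92
  Jan: +$758.27 → $2,025.19
  Feb: +$758.27 − $2,783.46 → $0.00
Lowest trial balance = -$1,766.16 (Aug)
Initial deposit = cushion − low point = $1,516.54 − (-$1,766.16) = $3,282.70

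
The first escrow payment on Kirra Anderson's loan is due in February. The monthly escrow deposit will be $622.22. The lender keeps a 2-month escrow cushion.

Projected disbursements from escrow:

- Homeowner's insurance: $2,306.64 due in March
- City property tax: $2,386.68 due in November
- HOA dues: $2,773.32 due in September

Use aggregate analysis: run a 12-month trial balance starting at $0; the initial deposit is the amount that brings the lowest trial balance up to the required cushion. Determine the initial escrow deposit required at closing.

Cushion = 2 × $622.22 = $1,244.44
Trial balance (start $0, +$622.22 each month, − disbursements):
  Feb: +$622.22 → $622.22
  Mar: +$622.22 − $2,306.64 → -$1,062.20
  Apr: +$622.22 → -$439.98
  May: +$622.22 → $182.24
  Jun: +$622.22 → $804.46
  Jul: +$622.22 → $1,426.68
  Aug: +$622.22 → $2,048.90
  Sep: +$622.22 − $2,773.32 → -$102.20
  Oct: +$622.22 → $520.02
  Nov: +$622.22 − $2,386.68 → -$1,244.44
  Dec: +$622.22 → -$622.22
  Jan: +$622.22 → $0.00
Lowest trial balance = -$1,244.44 (Nov)
Initial deposit = cushion − low point = $1,244.44 − (-$1,244.44) = $2,488.88

$2,488.88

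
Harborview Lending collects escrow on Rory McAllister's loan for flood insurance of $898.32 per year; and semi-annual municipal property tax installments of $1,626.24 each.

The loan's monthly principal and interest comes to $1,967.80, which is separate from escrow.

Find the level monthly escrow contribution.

Flood insurance — $898.32
Municipal property tax — $1,626.24 × 2 = $3,252.48
Yearly total = $4,150.80
Base monthly escrow = $4,150.80 / 12 = $345.90

$345.90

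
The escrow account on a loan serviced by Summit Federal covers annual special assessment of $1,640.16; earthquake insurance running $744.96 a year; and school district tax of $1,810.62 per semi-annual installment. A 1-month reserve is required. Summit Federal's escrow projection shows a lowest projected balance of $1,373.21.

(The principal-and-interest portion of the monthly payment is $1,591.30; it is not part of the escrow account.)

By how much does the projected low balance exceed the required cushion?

$872.68

Special assessment: $1,640.16
Earthquake insurance: $744.96
School district tax: $1,810.62 × 2 = $3,621.24
Combined annual = $1,640.16 + $744.96 + $3,621.24 = $6,006.36
Monthly escrow = $6,006.36 / 12 = $500.53
Required cushion = 1 × $500.53 = $500.53
Surplus = $1,373.21 − $500.53 = $872.68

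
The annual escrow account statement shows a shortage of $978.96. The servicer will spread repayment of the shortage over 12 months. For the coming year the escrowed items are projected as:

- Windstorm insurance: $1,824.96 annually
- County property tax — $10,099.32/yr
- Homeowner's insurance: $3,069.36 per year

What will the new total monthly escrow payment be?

$1,331.05

Windstorm insurance: $1,824.96 annually
County property tax: $10,099.32 annually
Homeowner's insurance: $3,069.36 annually
Combined annual = $14,993.64
Per month = $14,993.64 / 12 = $1,249.47
Shortage spread = $978.96 / 12 = $81.58/mo
Adjusted monthly = $1,249.47 + $81.58 = $1,331.05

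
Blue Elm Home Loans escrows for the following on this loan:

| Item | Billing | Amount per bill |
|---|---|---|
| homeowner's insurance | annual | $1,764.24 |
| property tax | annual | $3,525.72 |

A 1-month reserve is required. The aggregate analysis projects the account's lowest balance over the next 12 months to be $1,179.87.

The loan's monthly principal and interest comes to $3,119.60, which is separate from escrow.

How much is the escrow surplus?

$739.04

Homeowner's insurance: $1,764.24 annually
Property tax: $3,525.72 annually
Yearly total = $1,764.24 + $3,525.72 = $5,289.96
Per month = $5,289.96 ÷ 12 = $440.83
Cushion = 1 × $440.83 = $440.83
Surplus = $1,179.87 − $440.83 = $739.04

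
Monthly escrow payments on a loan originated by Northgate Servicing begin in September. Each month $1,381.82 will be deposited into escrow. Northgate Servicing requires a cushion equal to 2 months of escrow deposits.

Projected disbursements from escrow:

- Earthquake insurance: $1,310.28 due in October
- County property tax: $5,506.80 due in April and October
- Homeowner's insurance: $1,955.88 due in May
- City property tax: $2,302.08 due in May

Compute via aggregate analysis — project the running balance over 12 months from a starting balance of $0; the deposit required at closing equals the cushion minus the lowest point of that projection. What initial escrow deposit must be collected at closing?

$6,909.10

Cushion = 2 × $1,381.82 = $2,763.64
Trial balance (start $0, +$1,381.82 each month, − disbursements):
  Sep: +$1,381.82 → $1,381.82
  Oct: +$1,381.82 − $6,817.08 → -$4,053.44
  Nov: +$1,381.82 → -$2,671.62
  Dec: +$1,381.82 → -$1,289.80
  Jan: +$1,381.82 → $92.02
  Feb: +$1,381.82 → $1,473.84
  Mar: +$1,381.82 → $2,855.66
  Apr: +$1,381.82 − $5,506.80 → -$1,269.32
  May: +$1,381.82 − $4,257.96 → -$4,145.46
  Jun: +$1,381.82 → -$2,763.64
  Jul: +$1,381.82 → -$1,381.82
  Aug: +$1,381.82 → $0.00
Lowest trial balance = -$4,145.46 (May)
Initial deposit = cushion − low point = $2,763.64 − (-$4,145.46) = $6,909.10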